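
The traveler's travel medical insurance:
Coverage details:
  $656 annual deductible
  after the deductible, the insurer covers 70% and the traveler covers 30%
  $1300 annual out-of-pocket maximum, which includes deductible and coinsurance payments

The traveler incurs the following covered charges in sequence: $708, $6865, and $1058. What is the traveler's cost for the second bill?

#1 ($708): $656 to deductible, leaving $52; traveler's 30% is $15.60. Traveler pays $671.60; OOP now $671.60.
#2 ($6865): deductible met; 30% of $6865 = $2059.50. Adding that to $671.60 gives $2731.10, past the $1300 cap; traveler pays only $1300 − $671.60 = $628.40.

$628.40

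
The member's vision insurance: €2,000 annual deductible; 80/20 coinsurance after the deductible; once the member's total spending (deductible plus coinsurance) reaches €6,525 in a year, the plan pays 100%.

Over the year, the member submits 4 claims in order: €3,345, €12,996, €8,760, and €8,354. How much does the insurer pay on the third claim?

€7,103.20

#1 (€3,345): deductible takes €2,000, €1,345 remains; member's 20% is €269. Cost to member: €2,269. OOP to date €2,269. Insurer: €3,345 − €2,269 = €1,076.
#2 (€12,996): 20% coinsurance on €12,996 = €2,599.20. Cost to member: €2,599.20. OOP to date €4,868.20. Plan pays €12,996 − €2,599.20 = €10,396.80.
#3 (€8,760): deductible already satisfied, so member's share is 20% × €8,760 = €1,752. OOP would hit €6,620.20 > €6,525, so the cap limits the member to €6,525 − €4,868.20 = €1,656.80. Insurer: €8,760 − €1,656.80 = €7,103.20.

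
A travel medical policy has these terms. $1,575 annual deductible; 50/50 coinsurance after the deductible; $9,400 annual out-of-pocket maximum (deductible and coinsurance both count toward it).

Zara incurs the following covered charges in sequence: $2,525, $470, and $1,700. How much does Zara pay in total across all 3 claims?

$3,135

Claim 1 ($2,525): $1,575 finishes the deductible; $950 goes to coinsurance; coinsurance $950 × 50% = $475. Traveler owes $2,050 (running OOP $2,050).
Claim 2 ($470): deductible met; 50% of $470 = $235. Cost to traveler: $235. OOP to date $2,285.
Claim 3 ($1,700): deductible met; 50% of $1,700 = $850. Cost to traveler: $850. OOP to date $3,135.
Total paid by the traveler: $2,050 + $235 + $850 = $3,135.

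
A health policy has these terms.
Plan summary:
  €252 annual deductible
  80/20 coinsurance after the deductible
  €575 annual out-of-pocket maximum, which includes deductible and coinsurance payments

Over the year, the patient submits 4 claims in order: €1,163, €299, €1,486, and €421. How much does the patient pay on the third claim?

€81

#1 (€1,163): deductible takes €252, €911 remains; 20% of €911 = €182.20. Patient pays €434.20; OOP now €434.20.
#2 (€299): deductible met; 20% of €299 = €59.80. Patient pays €59.80; OOP now €494.
#3 (€1,486): 20% coinsurance on €1,486 = €297.20. That would push OOP to €791.20, over the €575 cap, so patient pays €575 − €494 = €81.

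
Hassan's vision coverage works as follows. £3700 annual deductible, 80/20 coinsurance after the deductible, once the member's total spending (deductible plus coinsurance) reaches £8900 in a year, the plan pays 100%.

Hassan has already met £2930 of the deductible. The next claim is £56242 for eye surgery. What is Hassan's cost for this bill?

£5970

Remaining deductible: £3700 − £2930 = £770.
After the £770 deductible portion, £56242 − £770 = £55472 is subject to coinsurance.
20% of £55472 = £11094.40 falls to the member.
That puts the member's cost at £770 + £11094.40 = £11864.40 before any cap.
Year-to-date out-of-pocket would reach £2930 + £11864.40 = £14794.40, above the £8900 maximum, so the member pays only £8900 − £2930 = £5970.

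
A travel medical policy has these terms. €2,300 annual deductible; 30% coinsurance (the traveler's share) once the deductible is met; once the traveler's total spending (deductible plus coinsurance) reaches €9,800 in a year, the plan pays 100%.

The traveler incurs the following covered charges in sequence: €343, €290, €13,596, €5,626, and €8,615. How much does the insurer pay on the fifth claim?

#1 (€343): fully absorbed by the deductible. Traveler owes €343 (running OOP €343). Insurer: €343 − €343 = €0.
#2 (€290): all of it applies to the deductible. Traveler pays €290; OOP now €633. Plan pays €290 − €290 = €0.
#3 (€13,596): deductible takes €1,667, €11,929 remains; 30% of €11,929 = €3,578.70. Traveler owes €5,245.70 (running OOP €5,878.70). Plan pays €13,596 − €5,245.70 = €8,350.30.
#4 (€5,626): deductible met; 30% of €5,626 = €1,687.80. Cost to traveler: €1,687.80. OOP to date €7,566.50. Plan pays €5,626 − €1,687.80 = €3,938.20.
#5 (€8,615): deductible met; 30% of €8,615 = €2,584.50. OOP would hit €10,151 > €9,800, so the cap limits the traveler to €9,800 − €7,566.50 = €2,233.50. Insurer: €8,615 − €2,233.50 = €6,381.50.

€6,381.50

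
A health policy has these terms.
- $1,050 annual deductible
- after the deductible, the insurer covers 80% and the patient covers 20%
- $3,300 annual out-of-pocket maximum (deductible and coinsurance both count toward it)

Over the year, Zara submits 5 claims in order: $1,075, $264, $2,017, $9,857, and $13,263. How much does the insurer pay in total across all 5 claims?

Claim 1 ($1,075): deductible takes $1,050, $25 remains; 20% of $25 = $5. Patient owes $1,055 (running OOP $1,055). Insurer: $1,075 − $1,055 = $20.
Claim 2 ($264): deductible already satisfied, so patient's share is 20% × $264 = $52.80. Patient pays $52.80; OOP now $1,107.80. Insurer: $264 − $52.80 = $211.20.
Claim 3 ($2,017): deductible met; 20% of $2,017 = $403.40. Patient owes $403.40 (running OOP $1,511.20). Plan pays $2,017 − $403.40 = $1,613.60.
Claim 4 ($9,857): deductible already satisfied, so patient's share is 20% × $9,857 = $1,971.40. Adding that to $1,511.20 gives $3,482.60, past the $3,300 cap; patient pays only $3,300 − $1,511.20 = $1,788.80. Insurer: $9,857 − $1,788.80 = $8,068.20.
Claim 5 ($13,263): deductible met; 20% of $13,263 = $2,652.60. That would push OOP to $5,952.60, over the $3,300 cap, so patient pays $3,300 − $3,300 = $0. Plan pays $13,263 − $0 = $13,263.
Insurer total = bills − patient's total = $26,476 − $3,300 = $23,176.

$23,176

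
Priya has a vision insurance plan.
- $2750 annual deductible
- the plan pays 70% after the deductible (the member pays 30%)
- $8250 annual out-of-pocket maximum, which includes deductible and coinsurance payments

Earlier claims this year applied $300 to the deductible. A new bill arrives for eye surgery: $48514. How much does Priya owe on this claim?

Remaining deductible: $2750 − $300 = $2450.
That leaves $48514 − $2450 = $46064 for coinsurance.
Member's 30% share of $46064 is $13819.20.
Member responsibility before any cap: $2450 + $13819.20 = $16269.20.
Adding $16269.20 to the $300 already spent would give $16569.20, which exceeds the $8250 cap; the member pays just $8250 − $300 = $7950.

$7950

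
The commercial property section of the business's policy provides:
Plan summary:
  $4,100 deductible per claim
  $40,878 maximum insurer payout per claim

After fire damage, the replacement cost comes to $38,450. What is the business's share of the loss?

Less the $4,100 deductible: $38,450 − $4,100 = $34,350.
$34,350 ≤ $40,878, so the limit doesn't bind; insurer pays $34,350.
The business bears the rest of the original loss: $38,450 − $34,350 = $4,100.

$4,100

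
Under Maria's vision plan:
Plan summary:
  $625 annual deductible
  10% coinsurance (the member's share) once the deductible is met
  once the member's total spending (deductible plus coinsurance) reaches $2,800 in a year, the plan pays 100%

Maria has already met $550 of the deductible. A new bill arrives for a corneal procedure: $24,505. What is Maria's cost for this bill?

$550 of the $625 deductible is already met, leaving $75.
After the $75 deductible portion, $24,505 − $75 = $24,430 is subject to coinsurance.
10% of $24,430 = $2,443 falls to the member.
That puts the member's cost at $75 + $2,443 = $2,518 before any cap.
That would bring total out-of-pocket to $3,068, past the $2,800 cap. The member is capped at $2,800 − $550 = $2,250 on this claim.

$2,250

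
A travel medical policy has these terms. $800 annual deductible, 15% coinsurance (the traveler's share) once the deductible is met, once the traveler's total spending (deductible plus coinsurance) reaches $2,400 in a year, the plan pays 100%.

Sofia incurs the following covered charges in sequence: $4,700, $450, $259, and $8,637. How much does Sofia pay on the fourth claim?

Claim 1 ($4,700): deductible takes $800, $3,900 remains; 15% of $3,900 = $585. Traveler owes $1,385 (running OOP $1,385).
Claim 2 ($450): 15% coinsurance on $450 = $67.50. Traveler pays $67.50; OOP now $1,452.50.
Claim 3 ($259): deductible met; 15% of $259 = $38.85. Traveler owes $38.85 (running OOP $1,491.35).
Claim 4 ($8,637): deductible already satisfied, so traveler's share is 15% × $8,637 = $1,295.55. OOP would hit $2,786.90 > $2,400, so the cap limits the traveler to $2,400 − $1,491.35 = $908.65.

$908.65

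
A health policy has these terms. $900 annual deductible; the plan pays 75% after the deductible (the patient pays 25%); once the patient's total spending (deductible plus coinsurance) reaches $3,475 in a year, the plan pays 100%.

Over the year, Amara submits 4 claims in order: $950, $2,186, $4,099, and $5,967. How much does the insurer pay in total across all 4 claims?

Bill 1, $950: $900 to deductible, leaving $50; patient's 25% is $12.50. Cost to patient: $912.50. OOP to date $912.50. Plan pays $950 − $912.50 = $37.50.
Bill 2, $2,186: deductible met; 25% of $2,186 = $546.50. Patient owes $546.50 (running OOP $1,459). Insurer: $2,186 − $546.50 = $1,639.50.
Bill 3, $4,099: deductible already satisfied, so patient's share is 25% × $4,099 = $1,024.75. Patient pays $1,024.75; OOP now $2,483.75. Insurer: $4,099 − $1,024.75 = $3,074.25.
Bill 4, $5,967: 25% coinsurance on $5,967 = $1,491.75. That would push OOP to $3,975.50, over the $3,475 cap, so patient pays $3,475 − $2,483.75 = $991.25. Insurer: $5,967 − $991.25 = $4,975.75.
Insurer total = bills − patient's total = $13,202 − $3,475 = $9,727.

$9,727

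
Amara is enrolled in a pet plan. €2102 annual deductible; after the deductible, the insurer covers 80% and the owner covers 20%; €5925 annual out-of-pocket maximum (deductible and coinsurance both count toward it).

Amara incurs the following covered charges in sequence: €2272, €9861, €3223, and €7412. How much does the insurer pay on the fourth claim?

#1 (€2272): €2102 finishes the deductible; €170 goes to coinsurance; owner's 20% is €34. Owner pays €2136; OOP now €2136. Plan pays €2272 − €2136 = €136.
#2 (€9861): 20% coinsurance on €9861 = €1972.20. Owner pays €1972.20; OOP now €4108.20. Plan pays €9861 − €1972.20 = €7888.80.
#3 (€3223): deductible met; 20% of €3223 = €644.60. Owner pays €644.60; OOP now €4752.80. Insurer: €3223 − €644.60 = €2578.40.
#4 (€7412): deductible met; 20% of €7412 = €1482.40. Adding that to €4752.80 gives €6235.20, past the €5925 cap; owner pays only €5925 − €4752.80 = €1172.20. Insurer: €7412 − €1172.20 = €6239.80.

€6239.80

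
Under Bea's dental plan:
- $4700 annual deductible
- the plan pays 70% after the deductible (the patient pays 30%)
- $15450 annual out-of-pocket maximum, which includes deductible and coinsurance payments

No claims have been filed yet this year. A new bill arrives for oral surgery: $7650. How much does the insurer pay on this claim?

$2065

Deductible not yet touched, so the first $4700 of the bill goes to the deductible.
After the $4700 deductible portion, $7650 − $4700 = $2950 is subject to coinsurance.
Patient's 30% share of $2950 is $885.
Patient responsibility before any cap: $4700 + $885 = $5585.
Year-to-date out-of-pocket becomes $0 + $5585 = $5585, still under the $15450 maximum, so no cap applies.
Insurer pays the balance: $7650 − $5585 = $2065.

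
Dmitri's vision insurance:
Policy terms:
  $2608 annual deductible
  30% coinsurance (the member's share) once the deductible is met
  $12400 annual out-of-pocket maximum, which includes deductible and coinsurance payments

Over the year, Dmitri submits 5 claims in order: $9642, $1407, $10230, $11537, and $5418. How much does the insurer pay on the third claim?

Claim 1 — $9642: $2608 to deductible, leaving $7034; 30% of $7034 = $2110.20. Member owes $4718.20 (running OOP $4718.20). Insurer: $9642 − $4718.20 = $4923.80.
Claim 2 — $1407: deductible already satisfied, so member's share is 30% × $1407 = $422.10. Member owes $422.10 (running OOP $5140.30). Plan pays $1407 − $422.10 = $984.90.
Claim 3 — $10230: deductible already satisfied, so member's share is 30% × $10230 = $3069. Member pays $3069; OOP now $8209.30. Insurer: $10230 − $3069 = $7161.

$7161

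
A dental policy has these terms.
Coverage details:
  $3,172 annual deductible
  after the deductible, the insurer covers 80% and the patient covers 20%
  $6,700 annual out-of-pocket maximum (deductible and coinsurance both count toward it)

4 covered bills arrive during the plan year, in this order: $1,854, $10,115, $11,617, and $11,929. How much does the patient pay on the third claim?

$1,768.60

Claim 1 ($1,854): all of it applies to the deductible. Cost to patient: $1,854. OOP to date $1,854.
Claim 2 ($10,115): $1,318 finishes the deductible; $8,797 goes to coinsurance; patient's 20% is $1,759.40. Patient owes $3,077.40 (running OOP $4,931.40).
Claim 3 ($11,617): 20% coinsurance on $11,617 = $2,323.40. That would push OOP to $7,254.80, over the $6,700 cap, so patient pays $6,700 − $4,931.40 = $1,768.60.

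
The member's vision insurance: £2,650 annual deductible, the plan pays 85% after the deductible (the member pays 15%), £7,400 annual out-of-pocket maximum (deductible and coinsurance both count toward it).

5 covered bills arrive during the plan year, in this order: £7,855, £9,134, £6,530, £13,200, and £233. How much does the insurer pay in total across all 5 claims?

£29,552

Bill 1, £7,855: £2,650 to deductible, leaving £5,205; member's 15% is £780.75. Member owes £3,430.75 (running OOP £3,430.75). Plan pays £7,855 − £3,430.75 = £4,424.25.
Bill 2, £9,134: deductible met; 15% of £9,134 = £1,370.10. Member pays £1,370.10; OOP now £4,800.85. Plan pays £9,134 − £1,370.10 = £7,763.90.
Bill 3, £6,530: deductible met; 15% of £6,530 = £979.50. Member pays £979.50; OOP now £5,780.35. Plan pays £6,530 − £979.50 = £5,550.50.
Bill 4, £13,200: deductible met; 15% of £13,200 = £1,980. Adding that to £5,780.35 gives £7,760.35, past the £7,400 cap; member pays only £7,400 − £5,780.35 = £1,619.65. Plan pays £13,200 − £1,619.65 = £11,580.35.
Bill 5, £233: deductible already satisfied, so member's share is 15% × £233 = £34.95. OOP would hit £7,434.95 > £7,400, so the cap limits the member to £7,400 − £7,400 = £0. Insurer: £233 − £0 = £233.
Insurer total = bills − member's total = £36,952 − £7,400 = £29,552.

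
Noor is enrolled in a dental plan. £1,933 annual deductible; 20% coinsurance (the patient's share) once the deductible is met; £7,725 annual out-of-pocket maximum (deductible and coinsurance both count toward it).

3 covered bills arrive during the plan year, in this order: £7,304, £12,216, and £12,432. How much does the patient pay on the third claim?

£2,274.60

Bill 1, £7,304: deductible takes £1,933, £5,371 remains; 20% of £5,371 = £1,074.20. Patient pays £3,007.20; OOP now £3,007.20.
Bill 2, £12,216: deductible already satisfied, so patient's share is 20% × £12,216 = £2,443.20. Patient owes £2,443.20 (running OOP £5,450.40).
Bill 3, £12,432: deductible already satisfied, so patient's share is 20% × £12,432 = £2,486.40. That would push OOP to £7,936.80, over the £7,725 cap, so patient pays £7,725 − £5,450.40 = £2,274.60.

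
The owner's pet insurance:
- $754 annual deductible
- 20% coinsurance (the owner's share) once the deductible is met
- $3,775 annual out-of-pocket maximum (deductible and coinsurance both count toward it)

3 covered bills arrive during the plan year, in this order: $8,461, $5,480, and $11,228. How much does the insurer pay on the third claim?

Claim 1 ($8,461): deductible takes $754, $7,707 remains; owner's 20% is $1,541.40. Cost to owner: $2,295.40. OOP to date $2,295.40. Plan pays $8,461 − $2,295.40 = $6,165.60.
Claim 2 ($5,480): deductible already satisfied, so owner's share is 20% × $5,480 = $1,096. Owner owes $1,096 (running OOP $3,391.40). Insurer: $5,480 − $1,096 = $4,384.
Claim 3 ($11,228): 20% coinsurance on $11,228 = $2,245.60. That would push OOP to $5,637, over the $3,775 cap, so owner pays $3,775 − $3,391.40 = $383.60. Plan pays $11,228 − $383.60 = $10,844.40.

$10,844.40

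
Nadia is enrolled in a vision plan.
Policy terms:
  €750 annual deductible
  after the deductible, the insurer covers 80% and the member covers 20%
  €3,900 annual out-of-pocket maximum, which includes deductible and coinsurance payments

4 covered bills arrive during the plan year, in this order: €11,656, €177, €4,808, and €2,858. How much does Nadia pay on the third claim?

€933.40

Bill 1, €11,656: €750 to deductible, leaving €10,906; member's 20% is €2,181.20. Member pays €2,931.20; OOP now €2,931.20.
Bill 2, €177: deductible already satisfied, so member's share is 20% × €177 = €35.40. Cost to member: €35.40. OOP to date €2,966.60.
Bill 3, €4,808: deductible already satisfied, so member's share is 20% × €4,808 = €961.60. That would push OOP to €3,928.20, over the €3,900 cap, so member pays €3,900 − €2,966.60 = €933.40.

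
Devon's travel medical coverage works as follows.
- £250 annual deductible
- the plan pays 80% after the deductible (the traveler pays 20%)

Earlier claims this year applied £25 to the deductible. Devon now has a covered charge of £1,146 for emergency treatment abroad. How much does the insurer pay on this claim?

£25 of the £250 deductible is already met, leaving £225.
That leaves £1,146 − £225 = £921 for coinsurance.
Traveler's 20% share of £921 is £184.20.
Traveler responsibility: £225 + £184.20 = £409.20.
The insurer covers the remainder: £1,146 − £409.20 = £736.80.

£736.80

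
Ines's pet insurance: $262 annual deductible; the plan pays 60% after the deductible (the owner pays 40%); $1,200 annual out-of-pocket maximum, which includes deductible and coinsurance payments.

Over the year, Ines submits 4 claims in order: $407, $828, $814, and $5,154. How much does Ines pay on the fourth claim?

Claim 1 ($407): $262 to deductible, leaving $145; 40% of $145 = $58. Owner pays $320; OOP now $320.
Claim 2 ($828): deductible already satisfied, so owner's share is 40% × $828 = $331.20. Cost to owner: $331.20. OOP to date $651.20.
Claim 3 ($814): deductible already satisfied, so owner's share is 40% × $814 = $325.60. Owner owes $325.60 (running OOP $976.80).
Claim 4 ($5,154): 40% coinsurance on $5,154 = $2,061.60. Adding that to $976.80 gives $3,038.40, past the $1,200 cap; owner pays only $1,200 − $976.80 = $223.20.

$223.20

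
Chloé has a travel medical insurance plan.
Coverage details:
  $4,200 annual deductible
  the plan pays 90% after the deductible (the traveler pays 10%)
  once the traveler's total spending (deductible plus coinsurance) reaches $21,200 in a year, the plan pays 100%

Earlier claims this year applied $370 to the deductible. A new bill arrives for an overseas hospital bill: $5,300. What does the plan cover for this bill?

$1,323

$370 of the $4,200 deductible is already met, leaving $3,830.
The remaining $1,470 (= $5,300 − $3,830) moves to coinsurance.
10% of $1,470 = $147 falls to the traveler.
So the traveler owes $3,830 + $147 = $3,977 before any cap.
Cumulative spending $370 + $3,977 = $4,347 stays under the $21,200 maximum.
The plan picks up $5,300 − $3,977 = $1,323.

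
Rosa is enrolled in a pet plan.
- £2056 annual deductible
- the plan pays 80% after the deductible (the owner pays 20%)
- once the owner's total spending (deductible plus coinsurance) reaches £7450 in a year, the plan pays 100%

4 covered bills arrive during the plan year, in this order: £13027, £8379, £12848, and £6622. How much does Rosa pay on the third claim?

£1524

Claim 1 (£13027): £2056 finishes the deductible; £10971 goes to coinsurance; owner's 20% is £2194.20. Owner owes £4250.20 (running OOP £4250.20).
Claim 2 (£8379): deductible already satisfied, so owner's share is 20% × £8379 = £1675.80. Cost to owner: £1675.80. OOP to date £5926.
Claim 3 (£12848): deductible already satisfied, so owner's share is 20% × £12848 = £2569.60. OOP would hit £8495.60 > £7450, so the cap limits the owner to £7450 − £5926 = £1524.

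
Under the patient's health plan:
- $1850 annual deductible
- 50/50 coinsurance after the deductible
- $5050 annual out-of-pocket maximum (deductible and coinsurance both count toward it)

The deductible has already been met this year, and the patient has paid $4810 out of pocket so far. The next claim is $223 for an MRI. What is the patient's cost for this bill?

$111.50

With the deductible met, the entire $223 is subject to coinsurance.
50% of $223 = $111.50 falls to the patient.
Year-to-date out-of-pocket becomes $4810 + $111.50 = $4921.50, still under the $5050 maximum, so no cap applies.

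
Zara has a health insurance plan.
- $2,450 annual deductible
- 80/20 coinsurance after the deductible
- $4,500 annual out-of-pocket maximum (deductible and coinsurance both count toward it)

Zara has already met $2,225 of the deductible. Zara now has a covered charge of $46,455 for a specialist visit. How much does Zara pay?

$2,275

Remaining deductible: $2,450 − $2,225 = $225.
The remaining $46,230 (= $46,455 − $225) moves to coinsurance.
20% of $46,230 = $9,246 falls to the patient.
Patient responsibility before any cap: $225 + $9,246 = $9,471.
That would bring total out-of-pocket to $11,696, past the $4,500 cap. The patient is capped at $4,500 − $2,225 = $2,275 on this claim.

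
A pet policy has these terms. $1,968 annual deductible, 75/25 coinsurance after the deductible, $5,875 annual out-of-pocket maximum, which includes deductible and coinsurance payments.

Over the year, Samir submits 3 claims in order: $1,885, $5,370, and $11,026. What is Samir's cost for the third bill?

Claim 1 ($1,885): all of it applies to the deductible. Owner owes $1,885 (running OOP $1,885).
Claim 2 ($5,370): $83 to deductible, leaving $5,287; 25% of $5,287 = $1,321.75. Owner owes $1,404.75 (running OOP $3,289.75).
Claim 3 ($11,026): deductible already satisfied, so owner's share is 25% × $11,026 = $2,756.50. OOP would hit $6,046.25 > $5,875, so the cap limits the owner to $5,875 − $3,289.75 = $2,585.25.

$2,585.25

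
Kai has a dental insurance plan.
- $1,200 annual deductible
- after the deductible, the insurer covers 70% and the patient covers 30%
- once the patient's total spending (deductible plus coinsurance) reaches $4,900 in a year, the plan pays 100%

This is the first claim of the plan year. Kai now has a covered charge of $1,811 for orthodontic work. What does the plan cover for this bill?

Nothing has been paid toward the $1,200 deductible, so the first $1,200 of this charge is applied there.
The remaining $611 (= $1,811 − $1,200) moves to coinsurance.
Coinsurance: $611 × 30% = $183.30.
So the patient owes $1,200 + $183.30 = $1,383.30 before any cap.
Total out-of-pocket so far would be $0 + $1,383.30 = $1,383.30, below the $4,900 cap — no reduction.
Insurer pays the balance: $1,811 − $1,383.30 = $427.70.

$427.70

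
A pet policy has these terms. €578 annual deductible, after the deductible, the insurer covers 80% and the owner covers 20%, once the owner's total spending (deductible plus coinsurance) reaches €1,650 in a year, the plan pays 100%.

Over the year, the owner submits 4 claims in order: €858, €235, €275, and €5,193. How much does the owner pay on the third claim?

€55

Claim 1 (€858): deductible takes €578, €280 remains; 20% of €280 = €56. Owner pays €634; OOP now €634.
Claim 2 (€235): 20% coinsurance on €235 = €47. Cost to owner: €47. OOP to date €681.
Claim 3 (€275): deductible met; 20% of €275 = €55. Owner pays €55; OOP now €736.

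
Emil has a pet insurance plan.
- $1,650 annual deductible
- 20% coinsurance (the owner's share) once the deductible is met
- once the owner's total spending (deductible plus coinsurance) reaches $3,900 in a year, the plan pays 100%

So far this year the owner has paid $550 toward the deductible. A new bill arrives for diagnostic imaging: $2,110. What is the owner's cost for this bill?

Deductible still to meet: $1,650 − $550 = $1,100.
After the $1,100 deductible portion, $2,110 − $1,100 = $1,010 is subject to coinsurance.
20% of $1,010 = $202 falls to the owner.
Owner responsibility before any cap: $1,100 + $202 = $1,302.
Year-to-date out-of-pocket becomes $550 + $1,302 = $1,852, still under the $3,900 maximum, so no cap applies.

$1,302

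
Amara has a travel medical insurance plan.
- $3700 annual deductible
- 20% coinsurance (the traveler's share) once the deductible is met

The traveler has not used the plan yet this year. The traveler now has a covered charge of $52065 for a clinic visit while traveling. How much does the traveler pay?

Deductible not yet touched, so the first $3700 of the bill goes to the deductible.
The remaining $48365 (= $52065 − $3700) moves to coinsurance.
20% of $48365 = $9673 falls to the traveler.
That puts the traveler's cost at $3700 + $9673 = $13373.

$13373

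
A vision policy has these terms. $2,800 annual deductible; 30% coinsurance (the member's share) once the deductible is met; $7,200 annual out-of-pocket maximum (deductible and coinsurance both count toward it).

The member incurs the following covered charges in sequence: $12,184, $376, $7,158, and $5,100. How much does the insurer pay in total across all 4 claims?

$17,618

Bill 1, $12,184: $2,800 finishes the deductible; $9,384 goes to coinsurance; coinsurance $9,384 × 30% = $2,815.20. Member owes $5,615.20 (running OOP $5,615.20). Plan pays $12,184 − $5,615.20 = $6,568.80.
Bill 2, $376: 30% coinsurance on $376 = $112.80. Member owes $112.80 (running OOP $5,728). Plan pays $376 − $112.80 = $263.20.
Bill 3, $7,158: deductible met; 30% of $7,158 = $2,147.40. OOP would hit $7,875.40 > $7,200, so the cap limits the member to $7,200 − $5,728 = $1,472. Plan pays $7,158 − $1,472 = $5,686.
Bill 4, $5,100: 30% coinsurance on $5,100 = $1,530. OOP would hit $8,730 > $7,200, so the cap limits the member to $7,200 − $7,200 = $0. Plan pays $5,100 − $0 = $5,100.
Insurer total = bills − member's total = $24,818 − $7,200 = $17,618.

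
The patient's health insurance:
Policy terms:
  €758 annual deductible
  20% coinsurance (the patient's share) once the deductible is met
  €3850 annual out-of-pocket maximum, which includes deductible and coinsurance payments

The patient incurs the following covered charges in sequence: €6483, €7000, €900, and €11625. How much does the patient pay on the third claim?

Bill 1, €6483: €758 finishes the deductible; €5725 goes to coinsurance; coinsurance €5725 × 20% = €1145. Patient owes €1903 (running OOP €1903).
Bill 2, €7000: 20% coinsurance on €7000 = €1400. Patient pays €1400; OOP now €3303.
Bill 3, €900: deductible met; 20% of €900 = €180. Patient pays €180; OOP now €3483.

€180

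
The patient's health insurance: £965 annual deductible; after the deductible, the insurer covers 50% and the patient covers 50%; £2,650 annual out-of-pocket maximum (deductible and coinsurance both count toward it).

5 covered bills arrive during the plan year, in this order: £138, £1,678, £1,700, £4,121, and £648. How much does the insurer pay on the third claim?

£850

#1 (£138): fully absorbed by the deductible. Patient pays £138; OOP now £138. Insurer: £138 − £138 = £0.
#2 (£1,678): £827 to deductible, leaving £851; coinsurance £851 × 50% = £425.50. Patient owes £1,252.50 (running OOP £1,390.50). Plan pays £1,678 − £1,252.50 = £425.50.
#3 (£1,700): 50% coinsurance on £1,700 = £850. Patient pays £850; OOP now £2,240.50. Plan pays £1,700 − £850 = £850.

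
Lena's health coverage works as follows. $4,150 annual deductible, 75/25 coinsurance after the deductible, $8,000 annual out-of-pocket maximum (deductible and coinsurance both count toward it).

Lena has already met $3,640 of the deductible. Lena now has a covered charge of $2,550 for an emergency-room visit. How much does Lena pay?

Deductible still to meet: $4,150 − $3,640 = $510.
After the $510 deductible portion, $2,550 − $510 = $2,040 is subject to coinsurance.
25% of $2,040 = $510 falls to the patient.
That puts the patient's cost at $510 + $510 = $1,020 before any cap.
Year-to-date out-of-pocket becomes $3,640 + $1,020 = $4,660, still under the $8,000 maximum, so no cap applies.

$1,020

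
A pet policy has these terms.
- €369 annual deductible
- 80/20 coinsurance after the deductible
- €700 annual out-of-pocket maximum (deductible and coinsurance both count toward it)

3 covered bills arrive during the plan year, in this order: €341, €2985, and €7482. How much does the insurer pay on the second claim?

€2626

Bill 1, €341: fully absorbed by the deductible. Cost to owner: €341. OOP to date €341. Plan pays €341 − €341 = €0.
Bill 2, €2985: €28 to deductible, leaving €2957; 20% of €2957 = €591.40. Deductible plus coinsurance: €28 + €591.40 = €619.40. Adding that to €341 gives €960.40, past the €700 cap; owner pays only €700 − €341 = €359. Plan pays €2985 − €359 = €2626.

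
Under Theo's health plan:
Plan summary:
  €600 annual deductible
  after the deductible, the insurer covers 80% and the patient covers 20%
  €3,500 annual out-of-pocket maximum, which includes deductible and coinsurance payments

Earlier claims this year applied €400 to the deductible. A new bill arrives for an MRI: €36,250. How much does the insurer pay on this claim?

€400 of the €600 deductible is already met, leaving €200.
After the €200 deductible portion, €36,250 − €200 = €36,050 is subject to coinsurance.
20% of €36,050 = €7,210 falls to the patient.
So the patient owes €200 + €7,210 = €7,410 before any cap.
Year-to-date out-of-pocket would reach €400 + €7,410 = €7,810, above the €3,500 maximum, so the patient pays only €3,500 − €400 = €3,100.
The plan picks up €36,250 − €3,100 = €33,150.

€33,150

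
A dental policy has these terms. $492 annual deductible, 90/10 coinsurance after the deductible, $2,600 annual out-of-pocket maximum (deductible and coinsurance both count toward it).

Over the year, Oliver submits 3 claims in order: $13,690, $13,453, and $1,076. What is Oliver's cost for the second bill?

Claim 1 ($13,690): $492 to deductible, leaving $13,198; coinsurance $13,198 × 10% = $1,319.80. Patient pays $1,811.80; OOP now $1,811.80.
Claim 2 ($13,453): deductible met; 10% of $13,453 = $1,345.30. OOP would hit $3,157.10 > $2,600, so the cap limits the patient to $2,600 − $1,811.80 = $788.20.

$788.20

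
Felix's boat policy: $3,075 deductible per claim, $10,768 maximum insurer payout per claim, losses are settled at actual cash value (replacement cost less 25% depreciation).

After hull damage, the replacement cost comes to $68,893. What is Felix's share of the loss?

At 25% depreciation, ACV = $68,893 − $17,223.25 = $51,669.75.
After the deductible, $51,669.75 − $3,075 = $48,594.75 remains.
Since $48,594.75 > $10,768, the payout is capped at $10,768.
The owner bears the rest of the original loss: $68,893 − $10,768 = $58,125.

$58,125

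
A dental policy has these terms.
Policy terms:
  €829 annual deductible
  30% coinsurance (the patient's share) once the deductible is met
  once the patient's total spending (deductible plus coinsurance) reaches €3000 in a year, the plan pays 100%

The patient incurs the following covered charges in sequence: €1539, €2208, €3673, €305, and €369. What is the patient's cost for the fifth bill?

€102.20

Bill 1, €1539: €829 finishes the deductible; €710 goes to coinsurance; patient's 30% is €213. Patient owes €1042 (running OOP €1042).
Bill 2, €2208: deductible already satisfied, so patient's share is 30% × €2208 = €662.40. Patient pays €662.40; OOP now €1704.40.
Bill 3, €3673: deductible already satisfied, so patient's share is 30% × €3673 = €1101.90. Cost to patient: €1101.90. OOP to date €2806.30.
Bill 4, €305: deductible already satisfied, so patient's share is 30% × €305 = €91.50. Cost to patient: €91.50. OOP to date €2897.80.
Bill 5, €369: 30% coinsurance on €369 = €110.70. OOP would hit €3008.50 > €3000, so the cap limits the patient to €3000 − €2897.80 = €102.20.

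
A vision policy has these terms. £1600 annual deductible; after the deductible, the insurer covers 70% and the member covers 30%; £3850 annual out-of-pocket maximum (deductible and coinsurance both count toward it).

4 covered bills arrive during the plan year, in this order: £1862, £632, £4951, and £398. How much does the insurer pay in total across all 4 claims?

Claim 1 — £1862: £1600 to deductible, leaving £262; member's 30% is £78.60. Member owes £1678.60 (running OOP £1678.60). Insurer: £1862 − £1678.60 = £183.40.
Claim 2 — £632: deductible met; 30% of £632 = £189.60. Member pays £189.60; OOP now £1868.20. Insurer: £632 − £189.60 = £442.40.
Claim 3 — £4951: deductible already satisfied, so member's share is 30% × £4951 = £1485.30. Member owes £1485.30 (running OOP £3353.50). Plan pays £4951 − £1485.30 = £3465.70.
Claim 4 — £398: deductible already satisfied, so member's share is 30% × £398 = £119.40. Member owes £119.40 (running OOP £3472.90). Plan pays £398 − £119.40 = £278.60.
Insurer total = bills − member's total = £7843 − £3472.90 = £4370.10.

£4370.10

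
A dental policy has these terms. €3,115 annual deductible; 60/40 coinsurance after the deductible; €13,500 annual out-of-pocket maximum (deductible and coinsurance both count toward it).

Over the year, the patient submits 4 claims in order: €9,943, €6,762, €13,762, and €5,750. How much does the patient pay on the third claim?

Claim 1 (€9,943): €3,115 finishes the deductible; €6,828 goes to coinsurance; coinsurance €6,828 × 40% = €2,731.20. Patient pays €5,846.20; OOP now €5,846.20.
Claim 2 (€6,762): 40% coinsurance on €6,762 = €2,704.80. Cost to patient: €2,704.80. OOP to date €8,551.
Claim 3 (€13,762): deductible already satisfied, so patient's share is 40% × €13,762 = €5,504.80. That would push OOP to €14,055.80, over the €13,500 cap, so patient pays €13,500 − €8,551 = €4,949.

€4,949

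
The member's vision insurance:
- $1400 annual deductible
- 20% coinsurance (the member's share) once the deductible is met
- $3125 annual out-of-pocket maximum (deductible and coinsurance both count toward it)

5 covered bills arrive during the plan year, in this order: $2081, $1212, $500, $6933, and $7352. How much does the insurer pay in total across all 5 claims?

Claim 1 ($2081): deductible takes $1400, $681 remains; coinsurance $681 × 20% = $136.20. Member pays $1536.20; OOP now $1536.20. Plan pays $2081 − $1536.20 = $544.80.
Claim 2 ($1212): deductible already satisfied, so member's share is 20% × $1212 = $242.40. Member pays $242.40; OOP now $1778.60. Insurer: $1212 − $242.40 = $969.60.
Claim 3 ($500): deductible already satisfied, so member's share is 20% × $500 = $100. Member owes $100 (running OOP $1878.60). Plan pays $500 − $100 = $400.
Claim 4 ($6933): 20% coinsurance on $6933 = $1386.60. OOP would hit $3265.20 > $3125, so the cap limits the member to $3125 − $1878.60 = $1246.40. Insurer: $6933 − $1246.40 = $5686.60.
Claim 5 ($7352): 20% coinsurance on $7352 = $1470.40. Adding that to $3125 gives $4595.40, past the $3125 cap; member pays only $3125 − $3125 = $0. Plan pays $7352 − $0 = $7352.
Insurer total = bills − member's total = $18078 − $3125 = $14953.

$14953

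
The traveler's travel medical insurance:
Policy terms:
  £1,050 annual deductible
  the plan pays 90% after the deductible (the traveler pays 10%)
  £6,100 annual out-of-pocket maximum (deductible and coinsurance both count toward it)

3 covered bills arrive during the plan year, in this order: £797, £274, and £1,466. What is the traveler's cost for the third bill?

Bill 1, £797: entire amount goes to the deductible. Traveler owes £797 (running OOP £797).
Bill 2, £274: deductible takes £253, £21 remains; 10% of £21 = £2.10. Traveler pays £255.10; OOP now £1,052.10.
Bill 3, £1,466: 10% coinsurance on £1,466 = £146.60. Cost to traveler: £146.60. OOP to date £1,198.70.

£146.60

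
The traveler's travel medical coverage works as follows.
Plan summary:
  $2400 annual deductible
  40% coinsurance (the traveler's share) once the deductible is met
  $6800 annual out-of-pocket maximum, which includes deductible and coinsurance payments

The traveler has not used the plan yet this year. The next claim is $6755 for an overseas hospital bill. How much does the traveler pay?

$4142

Deductible not yet touched, so the first $2400 of the bill goes to the deductible.
That leaves $6755 − $2400 = $4355 for coinsurance.
40% of $4355 = $1742 falls to the traveler.
Traveler responsibility before any cap: $2400 + $1742 = $4142.
Year-to-date out-of-pocket becomes $0 + $4142 = $4142, still under the $6800 maximum, so no cap applies.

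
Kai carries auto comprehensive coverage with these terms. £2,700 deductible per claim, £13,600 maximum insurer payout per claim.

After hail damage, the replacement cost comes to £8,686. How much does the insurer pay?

£5,986

After the deductible, £8,686 − £2,700 = £5,986 remains.
That's under the £13,600 cap, so the insurer reimburses the full £5,986.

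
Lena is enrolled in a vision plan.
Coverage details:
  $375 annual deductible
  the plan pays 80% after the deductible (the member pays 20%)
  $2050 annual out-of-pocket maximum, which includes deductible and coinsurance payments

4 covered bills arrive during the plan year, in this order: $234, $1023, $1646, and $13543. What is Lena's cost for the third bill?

Claim 1 — $234: fully absorbed by the deductible. Cost to member: $234. OOP to date $234.
Claim 2 — $1023: $141 to deductible, leaving $882; coinsurance $882 × 20% = $176.40. Member pays $317.40; OOP now $551.40.
Claim 3 — $1646: 20% coinsurance on $1646 = $329.20. Member pays $329.20; OOP now $880.60.

$329.20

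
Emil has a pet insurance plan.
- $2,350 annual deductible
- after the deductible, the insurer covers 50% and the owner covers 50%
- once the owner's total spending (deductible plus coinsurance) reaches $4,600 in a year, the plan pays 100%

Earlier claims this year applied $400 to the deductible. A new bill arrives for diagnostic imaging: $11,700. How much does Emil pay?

Remaining deductible: $2,350 − $400 = $1,950.
After the $1,950 deductible portion, $11,700 − $1,950 = $9,750 is subject to coinsurance.
Coinsurance: $9,750 × 50% = $4,875.
So the owner owes $1,950 + $4,875 = $6,825 before any cap.
Year-to-date out-of-pocket would reach $400 + $6,825 = $7,225, above the $4,600 maximum, so the owner pays only $4,600 − $400 = $4,200.

$4,200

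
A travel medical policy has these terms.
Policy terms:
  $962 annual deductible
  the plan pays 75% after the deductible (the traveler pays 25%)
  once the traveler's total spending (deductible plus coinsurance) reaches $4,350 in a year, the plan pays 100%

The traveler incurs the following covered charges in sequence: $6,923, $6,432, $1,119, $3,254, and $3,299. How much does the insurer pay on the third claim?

$839.25

Claim 1 ($6,923): $962 finishes the deductible; $5,961 goes to coinsurance; coinsurance $5,961 × 25% = $1,490.25. Traveler pays $2,452.25; OOP now $2,452.25. Plan pays $6,923 − $2,452.25 = $4,470.75.
Claim 2 ($6,432): 25% coinsurance on $6,432 = $1,608. Cost to traveler: $1,608. OOP to date $4,060.25. Insurer: $6,432 − $1,608 = $4,824.
Claim 3 ($1,119): 25% coinsurance on $1,119 = $279.75. Cost to traveler: $279.75. OOP to date $4,340. Plan pays $1,119 − $279.75 = $839.25.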